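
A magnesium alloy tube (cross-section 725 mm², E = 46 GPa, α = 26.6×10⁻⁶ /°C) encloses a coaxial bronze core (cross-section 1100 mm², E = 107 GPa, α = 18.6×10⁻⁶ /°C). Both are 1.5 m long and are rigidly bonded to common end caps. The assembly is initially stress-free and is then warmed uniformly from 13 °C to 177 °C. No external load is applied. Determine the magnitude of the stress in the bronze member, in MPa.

σ ≈ 31 MPa (tensile)

Both members must finish at the same length. With the larger α, the magnesium alloy tends to over-expand; the plates restrain it, putting the magnesium alloy in compression and the bronze in tension. With no external load the two internal forces are equal and opposite, magnitude P.
Setting the final lengths equal and cancelling L: (α₁ − α₂)ΔT = P/(A₁E₁) + P/(A₂E₂).
|α₁ − α₂|·ΔT = 8×10⁻⁶ × 164 = 0.001312.
1/(A₁E₁) + 1/(A₂E₂) = 1/(725×46×10³) + 1/(1100×107×10³) = 3.848×10⁻⁸ N⁻¹.
So P = 0.001312 / 3.848×10⁻⁸ = 34.09 kN.
σ_{bronze} = P/A₂ = 34090/1100 = 31 MPa, tensile.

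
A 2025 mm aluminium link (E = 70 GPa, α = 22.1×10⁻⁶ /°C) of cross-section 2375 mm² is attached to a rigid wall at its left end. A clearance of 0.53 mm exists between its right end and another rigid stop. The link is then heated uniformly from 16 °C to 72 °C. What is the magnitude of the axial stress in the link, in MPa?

σ ≈ 68.3 MPa (compressive)

Unrestrained expansion: δ_free = αΔT L = 22.1×10⁻⁶ × 56 × 2025 = 2.506 mm.
This exceeds the 0.53 mm gap, so the wall pushes back. The portion of expansion that must be recovered elastically is δ_free − gap = 2.506 − 0.53 = 1.976 mm.
That suppressed elongation corresponds to σ = E·Δ/L = 70×10³ × 1.976/2025 = 68.31 MPa.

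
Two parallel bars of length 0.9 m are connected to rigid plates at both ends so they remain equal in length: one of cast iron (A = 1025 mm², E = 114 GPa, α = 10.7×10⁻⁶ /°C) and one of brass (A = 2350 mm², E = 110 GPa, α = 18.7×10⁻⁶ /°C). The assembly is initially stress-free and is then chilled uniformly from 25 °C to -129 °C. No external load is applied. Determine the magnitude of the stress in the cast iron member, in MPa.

Both members must finish at the same length. With the larger α, the brass tends to over-contract; the plates restrain it, putting the brass in tension and the cast iron in compression. With no external load the two internal forces are equal and opposite, magnitude P.
Equating the net (thermal + elastic) strains gives |α₁ − α₂|·ΔT = P·[1/(A₁E₁) + 1/(A₂E₂)].
|α₁ − α₂|·ΔT = 8×10⁻⁶ × 154 = 0.001232.
1/(A₁E₁) + 1/(A₂E₂) = 1/(1025×114×10³) + 1/(2350×110×10³) = 1.243×10⁻⁸ N⁻¹.
So P = 0.001232 / 1.243×10⁻⁸ = 99.14 kN.
σ_{cast iron} = P/A₁ = 99140/1025 = 96.73 MPa, compressive.

σ ≈ 96.7 MPa (compressive)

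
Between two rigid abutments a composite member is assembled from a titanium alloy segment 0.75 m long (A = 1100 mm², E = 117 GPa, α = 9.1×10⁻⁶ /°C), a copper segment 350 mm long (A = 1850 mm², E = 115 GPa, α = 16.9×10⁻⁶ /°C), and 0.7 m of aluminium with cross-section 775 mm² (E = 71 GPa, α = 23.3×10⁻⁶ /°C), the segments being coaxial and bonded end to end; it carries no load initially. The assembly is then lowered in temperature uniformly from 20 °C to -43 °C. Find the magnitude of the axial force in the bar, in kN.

P ≈ 90.6 kN (tensile)

With the walls removed the bar would change length by δ_free = Σ αᵢΔT Lᵢ = 9.1×10⁻⁶×63×750 + 16.9×10⁻⁶×63×350 + 23.3×10⁻⁶×63×700 = 1.83 mm.
The rigid supports impose zero overall length change; the single axial force P common to all segments must satisfy P Σ Lᵢ/(AᵢEᵢ) = δ_free.
Σ Lᵢ/(AᵢEᵢ) = 750/(1100×117×10³) + 350/(1850×115×10³) + 700/(775×71×10³) = 2.019×10⁻⁵ mm/N.
Hence P = δ_free / Σ(L/AE) = 1.83/2.019×10⁻⁵ = 90.63 kN (tensile).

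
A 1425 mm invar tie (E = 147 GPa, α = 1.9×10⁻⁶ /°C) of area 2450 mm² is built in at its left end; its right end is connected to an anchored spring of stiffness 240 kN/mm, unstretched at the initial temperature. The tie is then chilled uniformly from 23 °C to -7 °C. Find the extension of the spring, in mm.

The unrestrained thermal change is αΔT L = 1.9×10⁻⁶ × 30 × 1425 = 0.08122 mm.
With a force P in the spring, the elastic change of the tie is PL/(AE) and that of the spring is P/k; compatibility requires their sum to equal δ_free.
P [ L/(AE) + 1/k ] = δ_free → P [ 1425/(2450×147×10³) + 1/(240×10³) ] = 0.08122.
P = 0.08122 / 8.123×10⁻⁶ = 9999 N.
Spring extension = P/k = 9999/(240×10³) = 0.04166 mm.

δ ≈ 0.0417 mm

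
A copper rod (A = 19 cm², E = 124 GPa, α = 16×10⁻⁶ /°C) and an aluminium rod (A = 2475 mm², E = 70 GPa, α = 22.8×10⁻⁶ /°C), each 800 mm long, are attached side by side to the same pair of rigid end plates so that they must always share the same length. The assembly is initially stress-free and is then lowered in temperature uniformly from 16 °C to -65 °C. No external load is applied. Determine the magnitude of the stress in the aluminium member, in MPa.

The aluminium has the larger α, so on cooling it would change length more than the copper if both were free. The rigid plates force a common final length, so the aluminium is put into tension and the copper into compression, with equal and opposite forces P (no external load).
Setting the final lengths equal and cancelling L: (α₁ − α₂)ΔT = P/(A₁E₁) + P/(A₂E₂).
|α₁ − α₂|·ΔT = 6.8×10⁻⁶ × 81 = 0.0005508.
1/(A₁E₁) + 1/(A₂E₂) = 1/(1900×124×10³) + 1/(2475×70×10³) = 1.002×10⁻⁸ N⁻¹.
So P = 0.0005508 / 1.002×10⁻⁸ = 54.99 kN.
σ_{aluminium} = P/A₂ = 54990/2475 = 22.22 MPa, tensile.

σ ≈ 22.2 MPa (tensile)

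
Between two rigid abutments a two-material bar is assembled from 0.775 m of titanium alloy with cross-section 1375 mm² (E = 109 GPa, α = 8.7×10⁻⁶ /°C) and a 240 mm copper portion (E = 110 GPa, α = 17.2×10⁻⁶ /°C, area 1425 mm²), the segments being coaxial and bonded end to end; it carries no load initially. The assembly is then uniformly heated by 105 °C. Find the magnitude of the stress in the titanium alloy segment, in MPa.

σ ≈ 124 MPa (compressive)

With the walls removed the bar would change length by δ_free = Σ αᵢΔT Lᵢ = 8.7×10⁻⁶×105×775 + 17.2×10⁻⁶×105×240 = 1.141 mm.
The walls prevent any net length change, so an axial force P (same in every segment) develops. Compatibility: P · Σ Lᵢ/(AᵢEᵢ) = δ_free.
Σ Lᵢ/(AᵢEᵢ) = 775/(1375×109×10³) + 240/(1425×110×10³) = 6.702×10⁻⁶ mm/N.
P = 1.141 / 6.702×10⁻⁶ = 170300 N = 170.3 kN, compressive.
σ_{titanium alloy} = P / A = 170300 / 1375 = 123.9 MPa.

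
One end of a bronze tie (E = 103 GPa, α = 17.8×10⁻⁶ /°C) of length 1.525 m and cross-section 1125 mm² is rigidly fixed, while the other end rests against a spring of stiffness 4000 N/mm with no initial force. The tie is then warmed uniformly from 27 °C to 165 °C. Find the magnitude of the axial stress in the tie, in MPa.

The unrestrained thermal change is αΔT L = 17.8×10⁻⁶ × 138 × 1525 = 3.746 mm.
Let P be the compressive force at the spring. The tie shortens elastically by PL/(AE) and the spring compresses by P/k; together these equal δ_free.
So P = δ_free / [L/(AE) + 1/k] = 3.746 / [ 1525/(1125×103×10³) + 1/(4000) ].
P = 3.746 / 0.0002632 = 14230 N.
σ = P/A = 14230/1125 = 12.65 MPa.

σ ≈ 12.7 MPa (compressive)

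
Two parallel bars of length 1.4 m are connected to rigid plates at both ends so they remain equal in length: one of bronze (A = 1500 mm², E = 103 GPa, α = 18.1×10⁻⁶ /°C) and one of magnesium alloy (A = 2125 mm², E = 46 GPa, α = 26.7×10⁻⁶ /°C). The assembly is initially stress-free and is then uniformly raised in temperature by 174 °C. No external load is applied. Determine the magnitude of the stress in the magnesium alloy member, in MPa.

σ ≈ 42.2 MPa (compressive)

Equilibrium of a rigid end plate with no external load gives equal and opposite internal forces ±P in the two members. Since α_{magnesium alloy} > α_{bronze}, heating drives the magnesium alloy into compression and the bronze into tension.
Equating the net (thermal + elastic) strains gives |α₁ − α₂|·ΔT = P·[1/(A₁E₁) + 1/(A₂E₂)].
|α₁ − α₂|·ΔT = 8.6×10⁻⁶ × 174 = 0.001496.
1/(A₁E₁) + 1/(A₂E₂) = 1/(1500×103×10³) + 1/(2125×46×10³) = 1.67×10⁻⁸ N⁻¹.
So P = 0.001496 / 1.67×10⁻⁸ = 89.59 kN.
σ_{magnesium alloy} = P/A₂ = 89590/2125 = 42.16 MPa, compressive.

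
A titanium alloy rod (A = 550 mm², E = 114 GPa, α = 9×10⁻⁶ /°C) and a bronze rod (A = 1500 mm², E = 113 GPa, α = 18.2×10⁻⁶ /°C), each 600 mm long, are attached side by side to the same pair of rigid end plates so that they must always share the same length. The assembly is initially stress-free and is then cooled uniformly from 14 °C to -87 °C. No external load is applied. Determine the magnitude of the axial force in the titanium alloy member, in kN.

The bronze has the larger α, so on cooling it would change length more than the titanium alloy if both were free. The rigid plates force a common final length, so the bronze is put into tension and the titanium alloy into compression, with equal and opposite forces P (no external load).
Equating the net (thermal + elastic) strains gives |α₁ − α₂|·ΔT = P·[1/(A₁E₁) + 1/(A₂E₂)].
|α₁ − α₂|·ΔT = 9.2×10⁻⁶ × 101 = 0.0009292.
1/(A₁E₁) + 1/(A₂E₂) = 1/(550×114×10³) + 1/(1500×113×10³) = 2.185×10⁻⁸ N⁻¹.
P = 0.0009292 / 2.185×10⁻⁸ = 42530 N = 42.53 kN.

P ≈ 42.5 kN (compressive in the titanium alloy)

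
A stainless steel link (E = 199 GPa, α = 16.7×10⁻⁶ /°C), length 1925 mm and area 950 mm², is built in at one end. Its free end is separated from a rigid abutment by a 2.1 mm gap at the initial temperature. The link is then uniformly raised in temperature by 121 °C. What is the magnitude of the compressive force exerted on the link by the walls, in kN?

P ≈ 176 kN

Free thermal elongation = αΔT L = 16.7×10⁻⁶ × 121 × 1925 = 3.89 mm.
After closing the 2.1 mm clearance, 3.89 − 2.1 = 1.79 mm of expansion remains to be suppressed by the wall.
Compatibility: PL/(AE) = 1.79 mm, so σ = P/A = E × (1.79/1925) = 185 MPa.
Force on the wall = σA = 185 × 950 mm² = 175.8 kN.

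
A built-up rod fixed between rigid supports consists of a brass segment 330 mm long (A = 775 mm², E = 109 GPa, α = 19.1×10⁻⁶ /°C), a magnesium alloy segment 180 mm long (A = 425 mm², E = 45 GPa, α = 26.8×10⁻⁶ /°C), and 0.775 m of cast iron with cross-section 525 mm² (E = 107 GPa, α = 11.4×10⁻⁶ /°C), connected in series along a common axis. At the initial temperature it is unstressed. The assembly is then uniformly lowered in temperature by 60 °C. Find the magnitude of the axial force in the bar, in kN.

Free thermal contraction of the whole bar: Σ αᵢΔT Lᵢ = 19.1×10⁻⁶×60×330 + 26.8×10⁻⁶×60×180 + 11.4×10⁻⁶×60×775 = 1.198 mm.
The walls prevent any net length change, so an axial force P (same in every segment) develops. Compatibility: P · Σ Lᵢ/(AᵢEᵢ) = δ_free.
Σ Lᵢ/(AᵢEᵢ) = 330/(775×109×10³) + 180/(425×45×10³) + 775/(525×107×10³) = 2.711×10⁻⁵ mm/N.
P = 1.198 / 2.711×10⁻⁵ = 44170 N = 44.17 kN, tensile.

P ≈ 44.2 kN (tensile)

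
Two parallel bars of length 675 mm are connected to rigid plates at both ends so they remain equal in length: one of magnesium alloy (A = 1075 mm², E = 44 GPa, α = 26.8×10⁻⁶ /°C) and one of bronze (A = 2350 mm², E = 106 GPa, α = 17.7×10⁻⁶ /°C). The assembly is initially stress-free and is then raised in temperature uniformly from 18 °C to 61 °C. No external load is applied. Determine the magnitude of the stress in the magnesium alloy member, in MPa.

Both members must finish at the same length. With the larger α, the magnesium alloy tends to over-expand; the plates restrain it, putting the magnesium alloy in compression and the bronze in tension. With no external load the two internal forces are equal and opposite, magnitude P.
Equating the net (thermal + elastic) strains gives |α₁ − α₂|·ΔT = P·[1/(A₁E₁) + 1/(A₂E₂)].
|α₁ − α₂|·ΔT = 9.1×10⁻⁶ × 43 = 0.0003913.
1/(A₁E₁) + 1/(A₂E₂) = 1/(1075×44×10³) + 1/(2350×106×10³) = 2.516×10⁻⁸ N⁻¹.
So P = 0.0003913 / 2.516×10⁻⁸ = 15.55 kN.
σ_{magnesium alloy} = P/A₁ = 15550/1075 = 14.47 MPa, compressive.

σ ≈ 14.5 MPa (compressive)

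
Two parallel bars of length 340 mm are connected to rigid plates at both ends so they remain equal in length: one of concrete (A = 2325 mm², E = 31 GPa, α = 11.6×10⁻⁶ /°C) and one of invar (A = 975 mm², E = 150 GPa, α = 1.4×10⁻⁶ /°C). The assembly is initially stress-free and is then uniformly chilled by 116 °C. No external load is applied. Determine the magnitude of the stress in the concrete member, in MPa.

σ ≈ 24.6 MPa (tensile)

Both members must finish at the same length. With the larger α, the concrete tends to over-contract; the plates restrain it, putting the concrete in tension and the invar in compression. With no external load the two internal forces are equal and opposite, magnitude P.
Compatibility of the two members (thermal + elastic change equal): (α₁ − α₂)ΔT = P·[1/(A₁E₁) + 1/(A₂E₂)].
|α₁ − α₂|·ΔT = 10.2×10⁻⁶ × 116 = 0.001183.
1/(A₁E₁) + 1/(A₂E₂) = 1/(2325×31×10³) + 1/(975×150×10³) = 2.071×10⁻⁸ N⁻¹.
P = 0.001183 / 2.071×10⁻⁸ = 57130 N = 57.13 kN.
σ_{concrete} = P/A₁ = 57130/2325 = 24.57 MPa, tensile.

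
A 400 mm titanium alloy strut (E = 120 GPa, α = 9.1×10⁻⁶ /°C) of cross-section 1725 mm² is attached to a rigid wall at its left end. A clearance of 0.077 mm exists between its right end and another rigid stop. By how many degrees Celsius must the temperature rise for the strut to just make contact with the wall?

ΔT ≈ 21.2 °C

The gap closes when αΔT L = 0.077 mm, since the strut is still unstressed at that instant.
So ΔT = g/(αL) = 0.077/(9.1×10⁻⁶ × 400) = 21.15 °C.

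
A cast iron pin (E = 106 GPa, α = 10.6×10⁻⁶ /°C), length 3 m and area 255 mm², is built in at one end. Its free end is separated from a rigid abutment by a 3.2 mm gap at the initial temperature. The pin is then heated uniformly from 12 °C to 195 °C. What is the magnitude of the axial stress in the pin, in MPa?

If the wall were absent the pin would grow by αΔT L = 10.6×10⁻⁶ × 183 × 3000 = 5.819 mm.
This exceeds the 3.2 mm gap, so the wall pushes back. The portion of expansion that must be recovered elastically is δ_free − gap = 5.819 − 3.2 = 2.619 mm.
Compatibility: PL/(AE) = 2.619 mm, so σ = P/A = E × (2.619/3000) = 92.55 MPa.

σ ≈ 92.6 MPa (compressive)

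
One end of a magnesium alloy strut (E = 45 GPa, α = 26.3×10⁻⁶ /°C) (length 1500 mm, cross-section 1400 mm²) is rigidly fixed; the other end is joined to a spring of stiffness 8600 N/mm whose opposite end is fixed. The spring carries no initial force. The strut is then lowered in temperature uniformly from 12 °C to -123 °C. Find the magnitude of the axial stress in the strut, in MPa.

σ ≈ 27.2 MPa (tensile)

Free thermal contraction: δ_free = αΔT L = 26.3×10⁻⁶ × 135 × 1500 = 5.326 mm.
With a force P in the spring, the elastic change of the strut is PL/(AE) and that of the spring is P/k; compatibility requires their sum to equal δ_free.
P [ L/(AE) + 1/k ] = δ_free → P [ 1500/(1400×45×10³) + 1/(8600) ] = 5.326.
P = 5.326 / 0.0001401 = 38020 N.
σ = P/A = 38020/1400 = 27.16 MPa.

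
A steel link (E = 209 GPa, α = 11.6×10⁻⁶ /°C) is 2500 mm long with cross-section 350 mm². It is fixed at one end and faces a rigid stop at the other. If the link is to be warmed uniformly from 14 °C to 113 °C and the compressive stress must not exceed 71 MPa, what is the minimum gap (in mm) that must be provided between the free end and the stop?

With no wall the link would lengthen by αΔT L = 11.6×10⁻⁶ × 99 × 2500 = 2.871 mm.
At the allowable stress the elastic shortening the wall may impose is σL/E = 71 × 2500 / (209×10³) = 0.8493 mm.
So the gap has to take up the difference, g_min = δ_free − σL/E = 2.871 − 0.8493 = 2.022 mm.

g ≈ 2.02 mm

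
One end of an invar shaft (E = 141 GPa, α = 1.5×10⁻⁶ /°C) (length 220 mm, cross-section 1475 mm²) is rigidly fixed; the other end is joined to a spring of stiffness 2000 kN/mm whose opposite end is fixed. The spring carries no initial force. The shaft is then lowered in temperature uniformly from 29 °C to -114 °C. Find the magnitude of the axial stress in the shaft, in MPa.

σ ≈ 20.5 MPa (tensile)

If the spring were absent the shaft would shorten by αΔT L = 1.5×10⁻⁶ × 143 × 220 = 0.04719 mm.
With a force P in the spring, the elastic change of the shaft is PL/(AE) and that of the spring is P/k; compatibility requires their sum to equal δ_free.
P [ L/(AE) + 1/k ] = δ_free → P [ 220/(1475×141×10³) + 1/(2000×10³) ] = 0.04719.
P = 0.04719 / 1.558×10⁻⁶ = 30290 N.
σ = P/A = 30290/1475 = 20.54 MPa.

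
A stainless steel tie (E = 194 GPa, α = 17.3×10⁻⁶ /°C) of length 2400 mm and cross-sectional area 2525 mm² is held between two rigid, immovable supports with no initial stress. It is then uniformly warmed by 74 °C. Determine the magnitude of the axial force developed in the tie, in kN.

P ≈ 627 kN (compressive)

Full restraint means ε = 0, so the stress is σ = EαΔT = 194×10³ × 17.3×10⁻⁶ × 74 = 248.4 MPa.
Then P = σA = 248.4 × 2525 mm² = 627.1 kN, compressive.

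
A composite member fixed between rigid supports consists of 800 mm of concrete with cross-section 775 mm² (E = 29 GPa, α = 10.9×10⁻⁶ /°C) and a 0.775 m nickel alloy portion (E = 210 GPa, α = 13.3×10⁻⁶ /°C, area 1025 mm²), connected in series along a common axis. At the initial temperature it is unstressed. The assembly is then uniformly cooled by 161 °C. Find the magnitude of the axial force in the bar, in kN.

With the walls removed the bar would change length by δ_free = Σ αᵢΔT Lᵢ = 10.9×10⁻⁶×161×800 + 13.3×10⁻⁶×161×775 = 3.063 mm.
The walls prevent any net length change, so an axial force P (same in every segment) develops. Compatibility: P · Σ Lᵢ/(AᵢEᵢ) = δ_free.
The series flexibility is Σ Lᵢ/(AᵢEᵢ) = 800/(775×29×10³) + 775/(1025×210×10³) = 3.92×10⁻⁵ mm/N.
Hence P = δ_free / Σ(L/AE) = 3.063/3.92×10⁻⁵ = 78.16 kN (tensile).

P ≈ 78.2 kN (tensile)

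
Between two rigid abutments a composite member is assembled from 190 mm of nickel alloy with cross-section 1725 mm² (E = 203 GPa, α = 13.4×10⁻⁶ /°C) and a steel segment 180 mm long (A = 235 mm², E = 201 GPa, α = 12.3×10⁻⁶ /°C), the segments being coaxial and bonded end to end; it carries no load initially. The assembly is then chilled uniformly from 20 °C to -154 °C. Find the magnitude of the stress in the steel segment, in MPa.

σ ≈ 810 MPa (tensile)

If the supports were absent, the total length change would be Σ αᵢΔT Lᵢ = 13.4×10⁻⁶×174×190 + 12.3×10⁻⁶×174×180 = 0.8282 mm.
The walls prevent any net length change, so an axial force P (same in every segment) develops. Compatibility: P · Σ Lᵢ/(AᵢEᵢ) = δ_free.
The series flexibility is Σ Lᵢ/(AᵢEᵢ) = 190/(1725×203×10³) + 180/(235×201×10³) = 4.353×10⁻⁶ mm/N.
P = 0.8282 / 4.353×10⁻⁶ = 190300 N = 190.3 kN, tensile.
σ_{steel} = P / A = 190300 / 235 = 809.6 MPa.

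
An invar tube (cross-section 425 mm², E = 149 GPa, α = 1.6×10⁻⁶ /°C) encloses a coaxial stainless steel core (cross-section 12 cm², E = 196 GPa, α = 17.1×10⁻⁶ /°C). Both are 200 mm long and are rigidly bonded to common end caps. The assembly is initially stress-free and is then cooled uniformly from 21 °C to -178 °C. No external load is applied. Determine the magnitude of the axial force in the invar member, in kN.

Both members must finish at the same length. With the larger α, the stainless steel tends to over-contract; the plates restrain it, putting the stainless steel in tension and the invar in compression. With no external load the two internal forces are equal and opposite, magnitude P.
Setting the final lengths equal and cancelling L: (α₁ − α₂)ΔT = P/(A₁E₁) + P/(A₂E₂).
|α₁ − α₂|·ΔT = 15.5×10⁻⁶ × 199 = 0.003085.
1/(A₁E₁) + 1/(A₂E₂) = 1/(425×149×10³) + 1/(1200×196×10³) = 2.004×10⁻⁸ N⁻¹.
P = 0.003085 / 2.004×10⁻⁸ = 153900 N = 153.9 kN.

P ≈ 154 kN (compressive in the invar)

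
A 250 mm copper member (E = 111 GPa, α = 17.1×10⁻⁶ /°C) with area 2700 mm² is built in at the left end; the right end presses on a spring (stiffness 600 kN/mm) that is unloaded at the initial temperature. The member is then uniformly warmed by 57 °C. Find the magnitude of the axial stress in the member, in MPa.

The unrestrained thermal change is αΔT L = 17.1×10⁻⁶ × 57 × 250 = 0.2437 mm.
With a force P in the spring, the elastic change of the member is PL/(AE) and that of the spring is P/k; compatibility requires their sum to equal δ_free.
So P = δ_free / [L/(AE) + 1/k] = 0.2437 / [ 250/(2700×111×10³) + 1/(600×10³) ].
P = 0.2437 / 2.501×10⁻⁶ = 97440 N.
σ = P/A = 97440/2700 = 36.09 MPa.

σ ≈ 36.1 MPa (compressive)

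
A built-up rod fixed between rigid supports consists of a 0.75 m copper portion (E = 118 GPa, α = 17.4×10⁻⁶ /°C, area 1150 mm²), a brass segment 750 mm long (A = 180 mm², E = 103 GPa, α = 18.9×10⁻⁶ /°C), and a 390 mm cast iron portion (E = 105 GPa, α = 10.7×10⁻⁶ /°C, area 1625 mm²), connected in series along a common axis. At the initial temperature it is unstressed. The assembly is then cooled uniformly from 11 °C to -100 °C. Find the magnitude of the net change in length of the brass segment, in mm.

|ΔL| ≈ 1.35 mm

With the walls removed the bar would change length by δ_free = Σ αᵢΔT Lᵢ = 17.4×10⁻⁶×111×750 + 18.9×10⁻⁶×111×750 + 10.7×10⁻⁶×111×390 = 3.485 mm.
The rigid supports impose zero overall length change; the single axial force P common to all segments must satisfy P Σ Lᵢ/(AᵢEᵢ) = δ_free.
The series flexibility is Σ Lᵢ/(AᵢEᵢ) = 750/(1150×118×10³) + 750/(180×103×10³) + 390/(1625×105×10³) = 4.827×10⁻⁵ mm/N.
P = 3.485 / 4.827×10⁻⁵ = 72210 N = 72.21 kN, tensile.
For the brass segment, free thermal change = 18.9×10⁻⁶×111×750 = 1.573 mm and elastic change from P = 72210×750/(180×103×10³) = 2.921 mm; these oppose, so the net change is 1.35 mm (segment lengthens).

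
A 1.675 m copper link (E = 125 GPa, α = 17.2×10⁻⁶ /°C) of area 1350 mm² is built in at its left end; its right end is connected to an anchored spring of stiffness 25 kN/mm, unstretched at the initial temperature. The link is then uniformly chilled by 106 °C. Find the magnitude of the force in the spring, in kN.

P ≈ 61.2 kN

If the spring were absent the link would shorten by αΔT L = 17.2×10⁻⁶ × 106 × 1675 = 3.054 mm.
With a force P in the spring, the elastic change of the link is PL/(AE) and that of the spring is P/k; compatibility requires their sum to equal δ_free.
P [ L/(AE) + 1/k ] = δ_free → P [ 1675/(1350×125×10³) + 1/(25×10³) ] = 3.054.
P = 3.054 / 4.993×10⁻⁵ = 61170 N.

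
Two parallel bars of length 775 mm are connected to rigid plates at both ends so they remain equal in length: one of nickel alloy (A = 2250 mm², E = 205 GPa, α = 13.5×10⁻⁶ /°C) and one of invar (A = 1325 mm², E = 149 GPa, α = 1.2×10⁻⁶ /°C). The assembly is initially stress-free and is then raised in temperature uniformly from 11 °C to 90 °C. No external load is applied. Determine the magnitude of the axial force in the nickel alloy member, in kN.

Both members must finish at the same length. With the larger α, the nickel alloy tends to over-expand; the plates restrain it, putting the nickel alloy in compression and the invar in tension. With no external load the two internal forces are equal and opposite, magnitude P.
Setting the final lengths equal and cancelling L: (α₁ − α₂)ΔT = P/(A₁E₁) + P/(A₂E₂).
|α₁ − α₂|·ΔT = 12.3×10⁻⁶ × 79 = 0.0009717.
1/(A₁E₁) + 1/(A₂E₂) = 1/(2250×205×10³) + 1/(1325×149×10³) = 7.233×10⁻⁹ N⁻¹.
So P = 0.0009717 / 7.233×10⁻⁹ = 134.3 kN.

P ≈ 134 kN (compressive in the nickel alloy)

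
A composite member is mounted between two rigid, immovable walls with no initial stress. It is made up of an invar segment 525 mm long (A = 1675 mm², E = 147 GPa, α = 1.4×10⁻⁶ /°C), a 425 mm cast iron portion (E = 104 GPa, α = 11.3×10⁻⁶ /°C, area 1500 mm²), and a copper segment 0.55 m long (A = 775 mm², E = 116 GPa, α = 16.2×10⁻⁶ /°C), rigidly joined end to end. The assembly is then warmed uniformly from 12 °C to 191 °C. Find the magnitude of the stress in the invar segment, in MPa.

If the supports were absent, the total length change would be Σ αᵢΔT Lᵢ = 1.4×10⁻⁶×179×525 + 11.3×10⁻⁶×179×425 + 16.2×10⁻⁶×179×550 = 2.586 mm.
The rigid supports impose zero overall length change; the single axial force P common to all segments must satisfy P Σ Lᵢ/(AᵢEᵢ) = δ_free.
The series flexibility is Σ Lᵢ/(AᵢEᵢ) = 525/(1675×147×10³) + 425/(1500×104×10³) + 550/(775×116×10³) = 1.097×10⁻⁵ mm/N.
Hence P = δ_free / Σ(L/AE) = 2.586/1.097×10⁻⁵ = 235.6 kN (compressive).
σ_{invar} = P / A = 235600 / 1675 = 140.7 MPa.

σ ≈ 141 MPa (compressive)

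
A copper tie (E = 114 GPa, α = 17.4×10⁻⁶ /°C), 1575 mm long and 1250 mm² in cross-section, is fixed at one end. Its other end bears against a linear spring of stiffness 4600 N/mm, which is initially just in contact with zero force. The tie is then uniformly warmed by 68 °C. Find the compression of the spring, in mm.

δ ≈ 1.77 mm

Free thermal expansion: δ_free = αΔT L = 17.4×10⁻⁶ × 68 × 1575 = 1.864 mm.
Let P be the compressive force at the spring. The tie shortens elastically by PL/(AE) and the spring compresses by P/k; together these equal δ_free.
So P = δ_free / [L/(AE) + 1/k] = 1.864 / [ 1575/(1250×114×10³) + 1/(4600) ].
P = 1.864 / 0.0002284 = 8158 N.
Spring compression = P/k = 8158/(4600) = 1.773 mm.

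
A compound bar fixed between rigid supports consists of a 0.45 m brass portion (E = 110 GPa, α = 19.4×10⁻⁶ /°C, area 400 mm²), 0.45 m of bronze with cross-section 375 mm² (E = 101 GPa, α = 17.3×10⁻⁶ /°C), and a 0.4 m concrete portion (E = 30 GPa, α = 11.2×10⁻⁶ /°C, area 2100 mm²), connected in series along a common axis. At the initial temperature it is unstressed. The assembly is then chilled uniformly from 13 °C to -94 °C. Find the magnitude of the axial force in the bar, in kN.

Free thermal contraction of the whole bar: Σ αᵢΔT Lᵢ = 19.4×10⁻⁶×107×450 + 17.3×10⁻⁶×107×450 + 11.2×10⁻⁶×107×400 = 2.246 mm.
Since the ends are fixed, an axial force P builds up, equal in every segment, with P · Σ Lᵢ/(AᵢEᵢ) = δ_free.
The series flexibility is Σ Lᵢ/(AᵢEᵢ) = 450/(400×110×10³) + 450/(375×101×10³) + 400/(2100×30×10³) = 2.846×10⁻⁵ mm/N.
So P = 2.246 / 2.846×10⁻⁵ = 78.94 kN, tensile.

P ≈ 78.9 kN (tensile)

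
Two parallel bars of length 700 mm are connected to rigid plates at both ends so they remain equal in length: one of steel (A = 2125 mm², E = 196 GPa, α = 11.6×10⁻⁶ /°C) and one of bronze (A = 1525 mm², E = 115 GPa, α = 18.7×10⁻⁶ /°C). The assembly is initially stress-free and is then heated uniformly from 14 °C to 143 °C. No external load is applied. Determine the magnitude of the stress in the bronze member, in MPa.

Both members must finish at the same length. With the larger α, the bronze tends to over-expand; the plates restrain it, putting the bronze in compression and the steel in tension. With no external load the two internal forces are equal and opposite, magnitude P.
Equating the net (thermal + elastic) strains gives |α₁ − α₂|·ΔT = P·[1/(A₁E₁) + 1/(A₂E₂)].
|α₁ − α₂|·ΔT = 7.1×10⁻⁶ × 129 = 0.0009159.
1/(A₁E₁) + 1/(A₂E₂) = 1/(2125×196×10³) + 1/(1525×115×10³) = 8.103×10⁻⁹ N⁻¹.
P = 0.0009159 / 8.103×10⁻⁹ = 113000 N = 113 kN.
σ_{bronze} = P/A₂ = 113000/1525 = 74.12 MPa, compressive.

σ ≈ 74.1 MPa (compressive)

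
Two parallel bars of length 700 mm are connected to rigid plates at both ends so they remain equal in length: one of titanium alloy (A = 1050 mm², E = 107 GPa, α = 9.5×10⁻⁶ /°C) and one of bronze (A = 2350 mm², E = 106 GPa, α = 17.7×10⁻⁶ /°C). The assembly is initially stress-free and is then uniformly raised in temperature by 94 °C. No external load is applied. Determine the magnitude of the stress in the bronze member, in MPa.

Both members must finish at the same length. With the larger α, the bronze tends to over-expand; the plates restrain it, putting the bronze in compression and the titanium alloy in tension. With no external load the two internal forces are equal and opposite, magnitude P.
Setting the final lengths equal and cancelling L: (α₁ − α₂)ΔT = P/(A₁E₁) + P/(A₂E₂).
|α₁ − α₂|·ΔT = 8.2×10⁻⁶ × 94 = 0.0007708.
1/(A₁E₁) + 1/(A₂E₂) = 1/(1050×107×10³) + 1/(2350×106×10³) = 1.292×10⁻⁸ N⁻¹.
So P = 0.0007708 / 1.292×10⁻⁸ = 59.68 kN.
σ_{bronze} = P/A₂ = 59680/2350 = 25.4 MPa, compressive.

σ ≈ 25.4 MPa (compressive)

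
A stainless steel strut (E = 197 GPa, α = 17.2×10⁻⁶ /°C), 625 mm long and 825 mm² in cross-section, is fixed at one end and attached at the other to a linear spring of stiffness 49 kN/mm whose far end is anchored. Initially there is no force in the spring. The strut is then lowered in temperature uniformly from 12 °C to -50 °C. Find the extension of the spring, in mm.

If the spring were absent the strut would shorten by αΔT L = 17.2×10⁻⁶ × 62 × 625 = 0.6665 mm.
Let P be the tensile force in the spring. The strut extends elastically by PL/(AE) and the spring stretches by P/k; together these equal δ_free.
So P = δ_free / [L/(AE) + 1/k] = 0.6665 / [ 625/(825×197×10³) + 1/(49×10³) ].
P = 0.6665 / 2.425×10⁻⁵ = 27480 N.
Spring extension = P/k = 27480/(49×10³) = 0.5608 mm.

δ ≈ 0.561 mm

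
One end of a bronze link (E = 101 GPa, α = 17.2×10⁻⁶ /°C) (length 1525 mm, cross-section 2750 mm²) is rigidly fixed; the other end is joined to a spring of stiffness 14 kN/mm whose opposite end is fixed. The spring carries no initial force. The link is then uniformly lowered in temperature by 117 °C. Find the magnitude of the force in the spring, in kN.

Free thermal contraction: δ_free = αΔT L = 17.2×10⁻⁶ × 117 × 1525 = 3.069 mm.
Let P be the tensile force in the spring. The link extends elastically by PL/(AE) and the spring stretches by P/k; together these equal δ_free.
P [ L/(AE) + 1/k ] = δ_free → P [ 1525/(2750×101×10³) + 1/(14×10³) ] = 3.069.
P = 3.069 / 7.692×10⁻⁵ = 39900 N.

P ≈ 39.9 kN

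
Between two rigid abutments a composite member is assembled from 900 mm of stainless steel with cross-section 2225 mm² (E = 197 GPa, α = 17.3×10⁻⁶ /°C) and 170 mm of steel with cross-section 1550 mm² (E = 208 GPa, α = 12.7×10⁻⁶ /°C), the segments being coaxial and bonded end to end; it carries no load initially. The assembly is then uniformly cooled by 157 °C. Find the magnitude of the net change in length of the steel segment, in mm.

Free thermal contraction of the whole bar: Σ αᵢΔT Lᵢ = 17.3×10⁻⁶×157×900 + 12.7×10⁻⁶×157×170 = 2.783 mm.
The walls prevent any net length change, so an axial force P (same in every segment) develops. Compatibility: P · Σ Lᵢ/(AᵢEᵢ) = δ_free.
Σ Lᵢ/(AᵢEᵢ) = 900/(2225×197×10³) + 170/(1550×208×10³) = 2.581×10⁻⁶ mm/N.
P = 2.783 / 2.581×10⁻⁶ = 1.079×10⁶ N = 1079 kN, tensile.
For the steel segment, free thermal change = 12.7×10⁻⁶×157×170 = 0.339 mm and elastic change from P = 1.079×10⁶×170/(1550×208×10³) = 0.5688 mm; these oppose, so the net change is 0.23 mm (segment lengthens).

|ΔL| ≈ 0.23 mm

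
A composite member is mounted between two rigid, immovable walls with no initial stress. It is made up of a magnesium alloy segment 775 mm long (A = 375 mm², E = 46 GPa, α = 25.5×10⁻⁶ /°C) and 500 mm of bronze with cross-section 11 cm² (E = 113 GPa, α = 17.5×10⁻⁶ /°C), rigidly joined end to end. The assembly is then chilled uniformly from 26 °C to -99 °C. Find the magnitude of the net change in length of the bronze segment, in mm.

Free thermal contraction of the whole bar: Σ αᵢΔT Lᵢ = 25.5×10⁻⁶×125×775 + 17.5×10⁻⁶×125×500 = 3.564 mm.
The walls prevent any net length change, so an axial force P (same in every segment) develops. Compatibility: P · Σ Lᵢ/(AᵢEᵢ) = δ_free.
Σ Lᵢ/(AᵢEᵢ) = 775/(375×46×10³) + 500/(1100×113×10³) = 4.895×10⁻⁵ mm/N.
So P = 3.564 / 4.895×10⁻⁵ = 72.81 kN, tensile.
For the bronze segment, free thermal change = 17.5×10⁻⁶×125×500 = 1.094 mm and elastic change from P = 72810×500/(1100×113×10³) = 0.2929 mm; these oppose, so the net change is 0.801 mm (segment shortens).

|ΔL| ≈ 0.801 mm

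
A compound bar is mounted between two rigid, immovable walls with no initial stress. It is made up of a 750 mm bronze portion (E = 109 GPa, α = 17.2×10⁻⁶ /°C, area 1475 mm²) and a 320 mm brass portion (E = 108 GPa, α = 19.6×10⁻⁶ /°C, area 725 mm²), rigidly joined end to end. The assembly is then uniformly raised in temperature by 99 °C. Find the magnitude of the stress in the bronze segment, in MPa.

σ ≈ 147 MPa (compressive)

Free thermal expansion of the whole bar: Σ αᵢΔT Lᵢ = 17.2×10⁻⁶×99×750 + 19.6×10⁻⁶×99×320 = 1.898 mm.
Since the ends are fixed, an axial force P builds up, equal in every segment, with P · Σ Lᵢ/(AᵢEᵢ) = δ_free.
The series flexibility is Σ Lᵢ/(AᵢEᵢ) = 750/(1475×109×10³) + 320/(725×108×10³) = 8.752×10⁻⁶ mm/N.
P = 1.898 / 8.752×10⁻⁶ = 216900 N = 216.9 kN, compressive.
σ_{bronze} = P / A = 216900 / 1475 = 147 MPa.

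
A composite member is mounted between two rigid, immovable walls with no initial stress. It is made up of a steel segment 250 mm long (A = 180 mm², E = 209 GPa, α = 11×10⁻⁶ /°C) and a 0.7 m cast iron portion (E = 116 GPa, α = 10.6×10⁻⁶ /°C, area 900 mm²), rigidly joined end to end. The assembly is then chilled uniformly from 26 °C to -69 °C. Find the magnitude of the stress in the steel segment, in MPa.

With the walls removed the bar would change length by δ_free = Σ αᵢΔT Lᵢ = 11×10⁻⁶×95×250 + 10.6×10⁻⁶×95×700 = 0.9661 mm.
The walls prevent any net length change, so an axial force P (same in every segment) develops. Compatibility: P · Σ Lᵢ/(AᵢEᵢ) = δ_free.
The series flexibility is Σ Lᵢ/(AᵢEᵢ) = 250/(180×209×10³) + 700/(900×116×10³) = 1.335×10⁻⁵ mm/N.
P = 0.9661 / 1.335×10⁻⁵ = 72370 N = 72.37 kN, tensile.
σ_{steel} = P / A = 72370 / 180 = 402 MPa.

σ ≈ 402 MPa (tensile)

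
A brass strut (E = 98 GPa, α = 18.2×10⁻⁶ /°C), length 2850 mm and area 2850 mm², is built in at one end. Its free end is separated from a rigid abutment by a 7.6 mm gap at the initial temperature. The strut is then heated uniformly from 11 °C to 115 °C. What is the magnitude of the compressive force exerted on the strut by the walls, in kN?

P ≈ 0 kN

Free thermal elongation = αΔT L = 18.2×10⁻⁶ × 104 × 2850 = 5.394 mm.
Since δ_free = 5.39 mm is less than the 7.6 mm gap, the strut never touches the wall. No axial force develops.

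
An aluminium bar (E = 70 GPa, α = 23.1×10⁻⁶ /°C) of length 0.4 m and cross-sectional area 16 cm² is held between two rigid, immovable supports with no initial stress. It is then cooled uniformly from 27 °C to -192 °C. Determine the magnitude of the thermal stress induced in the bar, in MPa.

The supports are rigid, so the total axial strain is zero. The restrained thermal strain is ε = αΔT = 23.1×10⁻⁶ × 219 = 5058.9×10⁻⁶.
Hence σ = E·αΔT = 70×10³ × 5058.9×10⁻⁶ = 354.1 MPa, tensile.

σ ≈ 354 MPa (tensile)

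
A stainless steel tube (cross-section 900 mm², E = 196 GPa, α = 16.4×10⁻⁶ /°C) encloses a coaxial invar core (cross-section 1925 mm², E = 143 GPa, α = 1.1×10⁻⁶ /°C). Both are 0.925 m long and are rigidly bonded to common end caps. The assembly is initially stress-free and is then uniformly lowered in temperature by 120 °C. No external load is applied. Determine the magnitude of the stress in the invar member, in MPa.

Equilibrium of a rigid end plate with no external load gives equal and opposite internal forces ±P in the two members. Since α_{stainless steel} > α_{invar}, cooling drives the stainless steel into tension and the invar into compression.
Equating the net (thermal + elastic) strains gives |α₁ − α₂|·ΔT = P·[1/(A₁E₁) + 1/(A₂E₂)].
|α₁ − α₂|·ΔT = 15.3×10⁻⁶ × 120 = 0.001836.
1/(A₁E₁) + 1/(A₂E₂) = 1/(900×196×10³) + 1/(1925×143×10³) = 9.302×10⁻⁹ N⁻¹.
So P = 0.001836 / 9.302×10⁻⁹ = 197.4 kN.
σ_{invar} = P/A₂ = 197400/1925 = 102.5 MPa, compressive.

σ ≈ 103 MPa (compressive)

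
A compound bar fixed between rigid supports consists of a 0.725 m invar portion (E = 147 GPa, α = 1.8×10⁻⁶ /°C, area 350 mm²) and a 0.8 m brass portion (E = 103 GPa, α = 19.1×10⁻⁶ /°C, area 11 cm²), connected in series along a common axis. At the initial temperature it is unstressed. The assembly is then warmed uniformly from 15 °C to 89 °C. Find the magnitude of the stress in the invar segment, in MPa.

If the supports were absent, the total length change would be Σ αᵢΔT Lᵢ = 1.8×10⁻⁶×74×725 + 19.1×10⁻⁶×74×800 = 1.227 mm.
Since the ends are fixed, an axial force P builds up, equal in every segment, with P · Σ Lᵢ/(AᵢEᵢ) = δ_free.
Σ Lᵢ/(AᵢEᵢ) = 725/(350×147×10³) + 800/(1100×103×10³) = 2.115×10⁻⁵ mm/N.
Hence P = δ_free / Σ(L/AE) = 1.227/2.115×10⁻⁵ = 58.02 kN (compressive).
σ_{invar} = P / A = 58020 / 350 = 165.8 MPa.

σ ≈ 166 MPa (compressive)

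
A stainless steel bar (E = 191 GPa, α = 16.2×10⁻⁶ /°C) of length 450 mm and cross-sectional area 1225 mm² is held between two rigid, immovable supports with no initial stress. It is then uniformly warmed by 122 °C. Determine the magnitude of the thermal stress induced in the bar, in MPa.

σ ≈ 377 MPa (compressive)

The supports are rigid, so the total axial strain is zero. The restrained thermal strain is ε = αΔT = 16.2×10⁻⁶ × 122 = 1976.4×10⁻⁶.
The stress required to suppress this strain is σ = Eε = 191×10³ × 1976.4×10⁻⁶ = 377.5 MPa, compressive since the bar is trying to expand.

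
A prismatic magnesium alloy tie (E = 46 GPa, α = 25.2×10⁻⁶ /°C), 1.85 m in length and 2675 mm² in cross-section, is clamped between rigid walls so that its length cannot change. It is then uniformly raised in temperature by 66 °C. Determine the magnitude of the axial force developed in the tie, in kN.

P ≈ 205 kN (compressive)

The ends cannot move, so σ = EαΔT = 46×10³ × 25.2×10⁻⁶ × 66 = 76.51 MPa.
P = AEαΔT = 2675 × 46×10³ × 25.2×10⁻⁶ × 66 = 204.7 kN (compressive).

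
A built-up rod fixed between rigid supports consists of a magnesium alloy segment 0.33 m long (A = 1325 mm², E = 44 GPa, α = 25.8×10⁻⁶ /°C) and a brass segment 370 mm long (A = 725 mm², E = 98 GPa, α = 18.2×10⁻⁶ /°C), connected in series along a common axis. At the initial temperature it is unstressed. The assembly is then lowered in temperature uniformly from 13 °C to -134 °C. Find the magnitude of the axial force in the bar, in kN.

Free thermal contraction of the whole bar: Σ αᵢΔT Lᵢ = 25.8×10⁻⁶×147×330 + 18.2×10⁻⁶×147×370 = 2.241 mm.
The walls prevent any net length change, so an axial force P (same in every segment) develops. Compatibility: P · Σ Lᵢ/(AᵢEᵢ) = δ_free.
The series flexibility is Σ Lᵢ/(AᵢEᵢ) = 330/(1325×44×10³) + 370/(725×98×10³) = 1.087×10⁻⁵ mm/N.
Hence P = δ_free / Σ(L/AE) = 2.241/1.087×10⁻⁵ = 206.2 kN (tensile).

P ≈ 206 kN (tensile)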